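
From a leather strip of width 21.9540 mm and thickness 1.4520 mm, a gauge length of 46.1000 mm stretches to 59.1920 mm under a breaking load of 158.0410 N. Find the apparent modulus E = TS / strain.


TS = F / (w * t) = 158.0410 / (21.9540 * 1.4520) = 4.9578 N/mm^2
strain = (Lf - L0) / L0 = (59.1920 - 46.1000) / 46.1000 = 0.2840
E = TS / strain = 4.9578 / 0.2840 = 17.4576 N/mm^2


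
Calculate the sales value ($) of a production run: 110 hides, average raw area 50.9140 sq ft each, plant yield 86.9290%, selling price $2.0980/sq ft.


Raw_total = N * avg_area = 110 * 50.9140 = 5600.5400 sq ft
Finished = Raw_total * yield / 100 = 5600.5400 * 86.9290 / 100 = 4868.4934 sq ft
Value = Finished * price = 4868.4934 * 2.0980 = 10214.0992 $


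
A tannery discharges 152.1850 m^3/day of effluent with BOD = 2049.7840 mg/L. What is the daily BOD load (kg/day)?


Formula: BOD_load = volume * conc / 1000
Substituting: BOD_load = 152.1850 * 2049.7840 / 1000
Result: 311.9464 kg/day


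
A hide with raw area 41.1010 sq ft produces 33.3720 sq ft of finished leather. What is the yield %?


Formula: Yield = finished / raw * 100
Substituting: Yield = 33.3720 / 41.1010 * 100
Result: 81.1951 %


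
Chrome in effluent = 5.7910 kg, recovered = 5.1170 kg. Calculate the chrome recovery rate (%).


Formula: Recovery = recovered / input * 100
Substituting: Recovery = 5.1170 / 5.7910 * 100
Result: 88.3613 %


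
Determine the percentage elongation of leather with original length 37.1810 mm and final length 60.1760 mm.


Formula: Elongation = (Lf - L0) / L0 * 100
Substituting: Elongation = (60.1760 - 37.1810) / 37.1810 * 100
Result: 61.8461 %


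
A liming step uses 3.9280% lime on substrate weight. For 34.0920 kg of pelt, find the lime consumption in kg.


Formula: Lime = substrate * pct / 100
Substituting: Lime = 34.0920 * 3.9280 / 100
Result: 1.3391 kg


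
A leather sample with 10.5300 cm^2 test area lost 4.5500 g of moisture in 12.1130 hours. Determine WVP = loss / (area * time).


Formula: WVP = loss / (area * time)
Substituting: WVP = 4.5500 / (10.5300 * 12.1130)
Result: 0.0356723 g/(cm^2*hr)


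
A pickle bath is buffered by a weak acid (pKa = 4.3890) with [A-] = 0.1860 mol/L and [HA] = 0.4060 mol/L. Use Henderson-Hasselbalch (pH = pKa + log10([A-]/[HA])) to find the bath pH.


ratio = [A-] / [HA] = 0.1860 / 0.4060 = 0.4581
log10(ratio) = -0.3390
pH = pKa + log10(ratio) = 4.3890 - 0.3390 = 4.0500


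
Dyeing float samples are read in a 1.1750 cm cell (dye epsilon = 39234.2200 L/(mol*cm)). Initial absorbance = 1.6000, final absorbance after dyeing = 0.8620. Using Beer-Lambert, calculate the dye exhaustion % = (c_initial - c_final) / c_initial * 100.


c_initial = A_i / (epsilon * l) = 1.6000 / (39234.2200 * 1.1750) = 3.4707e-05 mol/L
c_final = A_f / (epsilon * l) = 0.8620 / (39234.2200 * 1.1750) = 1.8698e-05 mol/L
Exhaustion = (c_initial - c_final) / c_initial * 100 = (3.4707e-05 - 1.8698e-05) / 3.4707e-05 * 100 = 46.1250 %


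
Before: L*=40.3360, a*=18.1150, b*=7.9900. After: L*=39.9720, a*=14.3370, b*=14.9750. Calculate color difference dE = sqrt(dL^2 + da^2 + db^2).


dL = -0.3640, da = -3.7780, db = 6.9850
dE = sqrt((-0.3640)^2 + (-3.7780)^2 + 6.9850^2) = 7.9496


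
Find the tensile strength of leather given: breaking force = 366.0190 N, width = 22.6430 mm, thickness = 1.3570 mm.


Formula: TS = force / (width * thickness)
Substituting: TS = 366.0190 / (22.6430 * 1.3570)
Result: 11.9121 N/mm^2


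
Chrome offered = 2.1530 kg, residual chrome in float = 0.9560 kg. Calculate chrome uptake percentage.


Formula: Uptake = (offered - residual) / offered * 100
Substituting: Uptake = (2.1530 - 0.9560) / 2.1530 * 100
Result: 55.5968 %


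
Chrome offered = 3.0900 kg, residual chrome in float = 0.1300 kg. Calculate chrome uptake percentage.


Formula: Uptake = (offered - residual) / offered * 100
Substituting: Uptake = (3.0900 - 0.1300) / 3.0900 * 100
Result: 95.7929 %


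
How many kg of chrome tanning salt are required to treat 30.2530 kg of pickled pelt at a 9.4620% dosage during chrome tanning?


Formula: Chrome = substrate * pct / 100
Substituting: Chrome = 30.2530 * 9.4620 / 100
Result: 2.8625 kg


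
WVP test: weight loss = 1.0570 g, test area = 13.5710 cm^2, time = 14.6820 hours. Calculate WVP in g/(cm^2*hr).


Formula: WVP = loss / (area * time)
Substituting: WVP = 1.0570 / (13.5710 * 14.6820)
Result: 0.00530491 g/(cm^2*hr)


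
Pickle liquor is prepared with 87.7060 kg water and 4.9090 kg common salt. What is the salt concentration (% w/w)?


Formula: Conc = salt / (water + salt) * 100
Substituting: Conc = 4.9090 / (87.7060 + 4.9090) * 100
Result: 5.3004 %


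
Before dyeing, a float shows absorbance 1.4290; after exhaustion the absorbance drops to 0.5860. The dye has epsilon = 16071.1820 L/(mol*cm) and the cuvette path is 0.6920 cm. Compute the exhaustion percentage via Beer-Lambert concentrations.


c_initial = A_i / (epsilon * l) = 1.4290 / (16071.1820 * 0.6920) = 1.2849e-04 mol/L
c_final = A_f / (epsilon * l) = 0.5860 / (16071.1820 * 0.6920) = 5.2692e-05 mol/L
Exhaustion = (c_initial - c_final) / c_initial * 100 = (1.2849e-04 - 5.2692e-05) / 1.2849e-04 * 100 = 58.9923 %


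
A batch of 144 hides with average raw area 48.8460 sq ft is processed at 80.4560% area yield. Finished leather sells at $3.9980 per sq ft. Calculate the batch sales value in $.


Raw_total = N * avg_area = 144 * 48.8460 = 7033.8240 sq ft
Finished = Raw_total * yield / 100 = 7033.8240 * 80.4560 / 100 = 5659.1334 sq ft
Value = Finished * price = 5659.1334 * 3.9980 = 22625.2155 $


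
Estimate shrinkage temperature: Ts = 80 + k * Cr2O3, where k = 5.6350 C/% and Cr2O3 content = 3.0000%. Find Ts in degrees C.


Formula: Ts = 80 + k * Cr2O3
Substituting: Ts = 80 + 5.6350 * 3.0000
Result: 96.9050 C


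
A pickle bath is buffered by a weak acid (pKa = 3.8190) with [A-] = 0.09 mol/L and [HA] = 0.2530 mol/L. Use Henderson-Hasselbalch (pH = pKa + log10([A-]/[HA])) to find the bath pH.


ratio = [A-] / [HA] = 0.09 / 0.2530 = 0.3557
log10(ratio) = -0.4489
pH = pKa + log10(ratio) = 3.8190 - 0.4489 = 3.3701


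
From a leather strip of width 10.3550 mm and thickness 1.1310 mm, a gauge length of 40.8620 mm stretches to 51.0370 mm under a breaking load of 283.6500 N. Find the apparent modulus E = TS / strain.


TS = F / (w * t) = 283.6500 / (10.3550 * 1.1310) = 24.2198 N/mm^2
strain = (Lf - L0) / L0 = (51.0370 - 40.8620) / 40.8620 = 0.2490
E = TS / strain = 24.2198 / 0.2490 = 97.2647 N/mm^2


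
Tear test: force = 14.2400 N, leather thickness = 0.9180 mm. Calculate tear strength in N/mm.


Formula: Tear strength = force / thickness
Substituting: Tear strength = 14.2400 / 0.9180
Result: 15.5120 N/mm


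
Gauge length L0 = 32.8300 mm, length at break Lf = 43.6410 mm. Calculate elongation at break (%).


Formula: Elongation = (Lf - L0) / L0 * 100
Substituting: Elongation = (43.6410 - 32.8300) / 32.8300 * 100
Result: 32.9302 %


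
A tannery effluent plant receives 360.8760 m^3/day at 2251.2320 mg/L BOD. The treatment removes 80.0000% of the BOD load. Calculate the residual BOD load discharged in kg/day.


Load_in = volume * conc / 1000 = 360.8760 * 2251.2320 / 1000 = 812.4156 kg/day
Removed = Load_in * eff / 100 = 812.4156 * 80.0000 / 100 = 649.9325 kg/day
Load_out = Load_in - Removed = 812.4156 - 649.9325 = 162.4831 kg/day


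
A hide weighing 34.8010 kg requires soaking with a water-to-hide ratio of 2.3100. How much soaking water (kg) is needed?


Formula: Water = hide_weight * ratio
Substituting: Water = 34.8010 * 2.3100
Result: 80.3903 kg


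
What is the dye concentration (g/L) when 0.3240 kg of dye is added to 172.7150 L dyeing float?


Formula: Conc = dye_mass(kg) / volume(L) * 1000
Substituting: Conc = 0.3240 / 172.7150 * 1000
Result: 1.8759 g/L


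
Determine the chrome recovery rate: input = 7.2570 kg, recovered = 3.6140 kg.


Formula: Recovery = recovered / input * 100
Substituting: Recovery = 3.6140 / 7.2570 * 100
Result: 49.8002 %


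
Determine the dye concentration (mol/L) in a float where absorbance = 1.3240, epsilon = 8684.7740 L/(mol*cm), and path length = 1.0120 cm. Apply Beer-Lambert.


Formula: c = A / (epsilon * l)
Substituting: c = 1.3240 / (8684.7740 * 1.0120)
Result: 1.5064e-04 mol/L


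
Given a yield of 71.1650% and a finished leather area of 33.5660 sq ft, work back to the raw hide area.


Formula: raw = finished * 100 / yield
Substituting: raw = 33.5660 * 100 / 71.1650
Result: 47.1664 sq ft


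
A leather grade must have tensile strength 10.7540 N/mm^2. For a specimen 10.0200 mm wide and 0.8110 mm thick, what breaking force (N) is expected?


Formula: F = TS * w * t
Substituting: F = 10.7540 * 10.0200 * 0.8110
Result: 87.3894 N


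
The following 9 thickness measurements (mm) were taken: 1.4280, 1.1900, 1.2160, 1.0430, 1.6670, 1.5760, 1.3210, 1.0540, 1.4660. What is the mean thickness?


Formula: Average = sum / n
Substituting: Average = 11.9610 / 9
Result: 1.3290 mm


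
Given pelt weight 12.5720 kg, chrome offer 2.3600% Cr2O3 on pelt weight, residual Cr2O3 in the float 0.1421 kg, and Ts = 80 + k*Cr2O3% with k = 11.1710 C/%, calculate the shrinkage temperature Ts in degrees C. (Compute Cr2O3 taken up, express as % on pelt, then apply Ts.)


Offered = pelt * offer_pct / 100 = 12.5720 * 2.3600 / 100 = 0.2967 kg
Uptake = offered - residual = 0.2967 - 0.1421 = 0.1546 kg
Cr2O3% on pelt = uptake / pelt * 100 = 0.1546 / 12.5720 * 100 = 1.2297 %
Ts = 80 + k * Cr2O3% = 80 + 11.1710 * 1.2297 = 93.7371 C


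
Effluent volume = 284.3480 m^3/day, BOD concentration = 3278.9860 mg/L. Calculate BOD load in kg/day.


Formula: BOD_load = volume * conc / 1000
Substituting: BOD_load = 284.3480 * 3278.9860 / 1000
Result: 932.3731 kg/day


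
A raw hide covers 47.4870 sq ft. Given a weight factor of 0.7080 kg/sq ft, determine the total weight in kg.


Formula: Weight = area * weight_per_sqft
Substituting: Weight = 47.4870 * 0.7080
Result: 33.6208 kg


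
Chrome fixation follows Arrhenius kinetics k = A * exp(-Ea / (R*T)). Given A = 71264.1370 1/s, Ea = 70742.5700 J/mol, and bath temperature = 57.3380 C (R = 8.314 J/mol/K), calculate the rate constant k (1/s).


T_K = T_C + 273.15 = 57.3380 + 273.15 = 330.4880 K
exponent = -Ea / (R * T_K) = -70742.5700 / (8.314 * 330.4880) = -25.7463
k = A * exp(exponent) = 71264.1370 * exp(-25.7463) = 4.6923e-07 1/s


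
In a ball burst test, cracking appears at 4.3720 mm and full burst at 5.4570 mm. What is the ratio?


Formula: Ratio = crack / burst
Substituting: Ratio = 4.3720 / 5.4570
Result: 0.8012


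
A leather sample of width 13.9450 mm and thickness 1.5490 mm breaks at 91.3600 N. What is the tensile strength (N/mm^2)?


Formula: TS = force / (width * thickness)
Substituting: TS = 91.3600 / (13.9450 * 1.5490)
Result: 4.2295 N/mm^2


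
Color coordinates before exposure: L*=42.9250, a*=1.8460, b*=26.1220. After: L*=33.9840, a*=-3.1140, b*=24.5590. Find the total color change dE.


dL = -8.9410, da = -4.9600, db = -1.5630
dE = sqrt((-8.9410)^2 + (-4.9600)^2 + (-1.5630)^2) = 10.3434


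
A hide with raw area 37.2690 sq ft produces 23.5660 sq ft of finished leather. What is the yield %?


Formula: Yield = finished / raw * 100
Substituting: Yield = 23.5660 / 37.2690 * 100
Result: 63.2322 %


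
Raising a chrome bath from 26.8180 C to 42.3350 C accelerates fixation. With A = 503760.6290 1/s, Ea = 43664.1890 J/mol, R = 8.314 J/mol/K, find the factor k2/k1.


T1 = 26.8180 + 273.15 = 299.9680 K; T2 = 42.3350 + 273.15 = 315.4850 K
k1 = A * exp(-Ea/(R*T1)) = 503760.6290 * exp(-43664.1890/(8.314*299.9680)) = 0.0125467 1/s
k2 = A * exp(-Ea/(R*T2)) = 503760.6290 * exp(-43664.1890/(8.314*315.4850)) = 0.0296833 1/s
k2/k1 = 0.0296833 / 0.0125467 = 2.3658


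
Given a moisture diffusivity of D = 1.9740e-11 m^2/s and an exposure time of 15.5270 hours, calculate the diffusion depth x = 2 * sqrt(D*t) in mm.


t = 15.5270 hr * 3600 = 55897.2000 s
D * t = 1.9740e-11 * 55897.2000 = 1.1034e-06
x = 2 * sqrt(D*t) = 2 * sqrt(1.1034e-06) = 0.00210087 m = 2.1009 mm


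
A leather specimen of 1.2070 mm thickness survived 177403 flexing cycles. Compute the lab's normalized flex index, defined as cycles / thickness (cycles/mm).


Formula: Index = cycles / thickness
Substituting: Index = 177403 / 1.2070
Result: 146978.4590 cycles/mm


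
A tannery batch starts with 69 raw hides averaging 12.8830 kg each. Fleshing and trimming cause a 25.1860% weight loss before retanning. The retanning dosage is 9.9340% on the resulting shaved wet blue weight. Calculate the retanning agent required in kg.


Total_raw = N * avg_wt = 69 * 12.8830 = 888.9270 kg
Substrate = Total_raw * (1 - loss/100) = 888.9270 * (1 - 25.1860/100) = 665.0418 kg
Retan = Substrate * pct / 100 = 665.0418 * 9.9340 / 100 = 66.0653 kg


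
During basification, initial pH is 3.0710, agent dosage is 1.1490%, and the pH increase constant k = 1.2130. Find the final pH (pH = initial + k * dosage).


Formula: pH_final = pH_initial + k * base_pct
Substituting: pH_final = 3.0710 + 1.2130 * 1.1490
Result: 4.4647


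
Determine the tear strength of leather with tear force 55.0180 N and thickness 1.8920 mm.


Formula: Tear strength = force / thickness
Substituting: Tear strength = 55.0180 / 1.8920
Result: 29.0793 N/mm


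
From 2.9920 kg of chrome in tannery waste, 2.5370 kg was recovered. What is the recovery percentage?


Formula: Recovery = recovered / input * 100
Substituting: Recovery = 2.5370 / 2.9920 * 100
Result: 84.7928 %


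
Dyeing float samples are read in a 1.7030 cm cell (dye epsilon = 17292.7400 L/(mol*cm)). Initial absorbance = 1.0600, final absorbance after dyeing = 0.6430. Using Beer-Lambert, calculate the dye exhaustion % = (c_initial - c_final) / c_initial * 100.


c_initial = A_i / (epsilon * l) = 1.0600 / (17292.7400 * 1.7030) = 3.5994e-05 mol/L
c_final = A_f / (epsilon * l) = 0.6430 / (17292.7400 * 1.7030) = 2.1834e-05 mol/L
Exhaustion = (c_initial - c_final) / c_initial * 100 = (3.5994e-05 - 2.1834e-05) / 3.5994e-05 * 100 = 39.3396 %


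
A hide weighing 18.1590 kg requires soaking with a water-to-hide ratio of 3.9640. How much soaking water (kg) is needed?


Formula: Water = hide_weight * ratio
Substituting: Water = 18.1590 * 3.9640
Result: 71.9823 kg


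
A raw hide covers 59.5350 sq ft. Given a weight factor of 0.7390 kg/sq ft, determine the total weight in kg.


Formula: Weight = area * weight_per_sqft
Substituting: Weight = 59.5350 * 0.7390
Result: 43.9964 kg


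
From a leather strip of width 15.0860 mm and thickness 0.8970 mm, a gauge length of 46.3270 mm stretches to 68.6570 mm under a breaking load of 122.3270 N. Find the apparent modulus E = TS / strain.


TS = F / (w * t) = 122.3270 / (15.0860 * 0.8970) = 9.0397 N/mm^2
strain = (Lf - L0) / L0 = (68.6570 - 46.3270) / 46.3270 = 0.4820
E = TS / strain = 9.0397 / 0.4820 = 18.7543 N/mm^2


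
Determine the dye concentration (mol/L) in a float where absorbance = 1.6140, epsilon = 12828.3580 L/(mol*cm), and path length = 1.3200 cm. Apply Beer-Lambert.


Formula: c = A / (epsilon * l)
Substituting: c = 1.6140 / (12828.3580 * 1.3200)
Result: 9.5314e-05 mol/L


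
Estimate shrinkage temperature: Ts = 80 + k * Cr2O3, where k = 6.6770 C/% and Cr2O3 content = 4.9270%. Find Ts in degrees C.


Formula: Ts = 80 + k * Cr2O3
Substituting: Ts = 80 + 6.6770 * 4.9270
Result: 112.8976 C


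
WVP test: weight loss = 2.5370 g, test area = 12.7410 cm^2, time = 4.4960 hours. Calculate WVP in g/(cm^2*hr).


Formula: WVP = loss / (area * time)
Substituting: WVP = 2.5370 / (12.7410 * 4.4960)
Result: 0.0442885 g/(cm^2*hr)


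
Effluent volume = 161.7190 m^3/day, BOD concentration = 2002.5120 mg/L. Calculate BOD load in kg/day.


Formula: BOD_load = volume * conc / 1000
Substituting: BOD_load = 161.7190 * 2002.5120 / 1000
Result: 323.8442 kg/day


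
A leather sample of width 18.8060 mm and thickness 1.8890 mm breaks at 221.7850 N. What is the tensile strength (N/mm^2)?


Formula: TS = force / (width * thickness)
Substituting: TS = 221.7850 / (18.8060 * 1.8890)
Result: 6.2432 N/mm^2


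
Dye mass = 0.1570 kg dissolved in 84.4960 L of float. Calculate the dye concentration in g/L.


Formula: Conc = dye_mass(kg) / volume(L) * 1000
Substituting: Conc = 0.1570 / 84.4960 * 1000
Result: 1.8581 g/L


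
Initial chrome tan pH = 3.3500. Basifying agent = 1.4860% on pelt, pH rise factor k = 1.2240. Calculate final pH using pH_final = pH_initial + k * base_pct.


Formula: pH_final = pH_initial + k * base_pct
Substituting: pH_final = 3.3500 + 1.2240 * 1.4860
Result: 5.1689


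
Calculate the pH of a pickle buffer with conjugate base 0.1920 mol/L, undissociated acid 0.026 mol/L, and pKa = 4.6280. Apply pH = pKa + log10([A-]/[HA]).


ratio = [A-] / [HA] = 0.1920 / 0.026 = 7.3846
log10(ratio) = 0.8683
pH = pKa + log10(ratio) = 4.6280 + 0.8683 = 5.4963


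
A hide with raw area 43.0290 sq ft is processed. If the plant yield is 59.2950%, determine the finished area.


Formula: finished = raw * yield / 100
Substituting: finished = 43.0290 * 59.2950 / 100
Result: 25.5140 sq ft


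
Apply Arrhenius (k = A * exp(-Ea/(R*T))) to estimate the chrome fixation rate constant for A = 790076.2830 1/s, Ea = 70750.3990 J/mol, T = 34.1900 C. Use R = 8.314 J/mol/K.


T_K = T_C + 273.15 = 34.1900 + 273.15 = 307.3400 K
exponent = -Ea / (R * T_K) = -70750.3990 / (8.314 * 307.3400) = -27.6885
k = A * exp(exponent) = 790076.2830 * exp(-27.6885) = 7.4593e-07 1/s


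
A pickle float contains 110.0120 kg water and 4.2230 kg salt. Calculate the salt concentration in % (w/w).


Formula: Conc = salt / (water + salt) * 100
Substituting: Conc = 4.2230 / (110.0120 + 4.2230) * 100
Result: 3.6968 %


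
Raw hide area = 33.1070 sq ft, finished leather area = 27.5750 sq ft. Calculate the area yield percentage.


Formula: Yield = finished / raw * 100
Substituting: Yield = 27.5750 / 33.1070 * 100
Result: 83.2905 %


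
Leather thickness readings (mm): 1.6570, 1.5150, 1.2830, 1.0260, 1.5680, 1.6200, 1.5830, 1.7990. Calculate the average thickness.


Formula: Average = sum / n
Substituting: Average = 12.0510 / 8
Result: 1.5064 mm


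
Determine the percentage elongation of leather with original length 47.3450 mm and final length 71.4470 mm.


Formula: Elongation = (Lf - L0) / L0 * 100
Substituting: Elongation = (71.4470 - 47.3450) / 47.3450 * 100
Result: 50.9072 %


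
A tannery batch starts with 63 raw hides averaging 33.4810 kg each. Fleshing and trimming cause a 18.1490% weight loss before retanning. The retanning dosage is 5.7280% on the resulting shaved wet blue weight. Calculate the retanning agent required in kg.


Total_raw = N * avg_wt = 63 * 33.4810 = 2109.3030 kg
Substrate = Total_raw * (1 - loss/100) = 2109.3030 * (1 - 18.1490/100) = 1726.4856 kg
Retan = Substrate * pct / 100 = 1726.4856 * 5.7280 / 100 = 98.8931 kg


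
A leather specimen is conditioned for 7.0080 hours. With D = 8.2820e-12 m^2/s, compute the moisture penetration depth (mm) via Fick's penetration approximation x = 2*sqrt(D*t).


t = 7.0080 hr * 3600 = 25228.8000 s
D * t = 8.2820e-12 * 25228.8000 = 2.0894e-07
x = 2 * sqrt(D*t) = 2 * sqrt(2.0894e-07) = 9.1421e-04 m = 0.9142 mm


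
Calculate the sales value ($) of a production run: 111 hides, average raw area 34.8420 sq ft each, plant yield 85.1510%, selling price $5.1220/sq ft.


Raw_total = N * avg_area = 111 * 34.8420 = 3867.4620 sq ft
Finished = Raw_total * yield / 100 = 3867.4620 * 85.1510 / 100 = 3293.1826 sq ft
Value = Finished * price = 3293.1826 * 5.1220 = 16867.6811 $


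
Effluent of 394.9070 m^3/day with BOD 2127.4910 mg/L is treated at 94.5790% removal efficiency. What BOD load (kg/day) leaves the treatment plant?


Load_in = volume * conc / 1000 = 394.9070 * 2127.4910 / 1000 = 840.1611 kg/day
Removed = Load_in * eff / 100 = 840.1611 * 94.5790 / 100 = 794.6160 kg/day
Load_out = Load_in - Removed = 840.1611 - 794.6160 = 45.5451 kg/day


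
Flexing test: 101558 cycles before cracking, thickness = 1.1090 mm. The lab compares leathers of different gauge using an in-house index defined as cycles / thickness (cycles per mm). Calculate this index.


Formula: Index = cycles / thickness
Substituting: Index = 101558 / 1.1090
Result: 91576.1948 cycles/mm


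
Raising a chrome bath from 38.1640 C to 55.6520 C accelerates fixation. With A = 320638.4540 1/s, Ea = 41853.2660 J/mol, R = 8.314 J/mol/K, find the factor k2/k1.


T1 = 38.1640 + 273.15 = 311.3140 K; T2 = 55.6520 + 273.15 = 328.8020 K
k1 = A * exp(-Ea/(R*T1)) = 320638.4540 * exp(-41853.2660/(8.314*311.3140)) = 0.03043 1/s
k2 = A * exp(-Ea/(R*T2)) = 320638.4540 * exp(-41853.2660/(8.314*328.8020)) = 0.0719149 1/s
k2/k1 = 0.0719149 / 0.03043 = 2.3633


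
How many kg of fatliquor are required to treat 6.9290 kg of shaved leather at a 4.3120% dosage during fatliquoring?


Formula: Fat = substrate * pct / 100
Substituting: Fat = 6.9290 * 4.3120 / 100
Result: 0.2988 kg


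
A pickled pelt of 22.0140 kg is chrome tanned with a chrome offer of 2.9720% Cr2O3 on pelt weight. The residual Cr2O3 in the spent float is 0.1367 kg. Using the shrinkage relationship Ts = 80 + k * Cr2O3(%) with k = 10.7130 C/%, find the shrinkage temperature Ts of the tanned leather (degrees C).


Offered = pelt * offer_pct / 100 = 22.0140 * 2.9720 / 100 = 0.6543 kg
Uptake = offered - residual = 0.6543 - 0.1367 = 0.5176 kg
Cr2O3% on pelt = uptake / pelt * 100 = 0.5176 / 22.0140 * 100 = 2.3510 %
Ts = 80 + k * Cr2O3% = 80 + 10.7130 * 2.3510 = 105.1866 C


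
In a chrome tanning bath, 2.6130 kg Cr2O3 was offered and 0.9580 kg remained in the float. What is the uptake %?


Formula: Uptake = (offered - residual) / offered * 100
Substituting: Uptake = (2.6130 - 0.9580) / 2.6130 * 100
Result: 63.3372 %


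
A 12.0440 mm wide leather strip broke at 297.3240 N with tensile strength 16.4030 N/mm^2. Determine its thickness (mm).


Formula: t = F / (TS * w)
Substituting: t = 297.3240 / (16.4030 * 12.0440)
Result: 1.5050 mm


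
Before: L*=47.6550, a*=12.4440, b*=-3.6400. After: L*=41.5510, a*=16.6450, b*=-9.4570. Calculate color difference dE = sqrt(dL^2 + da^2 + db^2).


dL = -6.1040, da = 4.2010, db = -5.8170
dE = sqrt((-6.1040)^2 + 4.2010^2 + (-5.8170)^2) = 9.4204


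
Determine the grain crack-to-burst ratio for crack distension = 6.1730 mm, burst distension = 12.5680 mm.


Formula: Ratio = crack / burst
Substituting: Ratio = 6.1730 / 12.5680
Result: 0.4912


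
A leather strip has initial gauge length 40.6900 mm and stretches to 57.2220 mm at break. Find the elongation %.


Formula: Elongation = (Lf - L0) / L0 * 100
Substituting: Elongation = (57.2220 - 40.6900) / 40.6900 * 100
Result: 40.6291 %


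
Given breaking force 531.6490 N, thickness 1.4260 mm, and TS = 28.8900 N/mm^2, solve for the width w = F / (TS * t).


Formula: w = F / (TS * t)
Substituting: w = 531.6490 / (28.8900 * 1.4260)
Result: 12.9050 mm


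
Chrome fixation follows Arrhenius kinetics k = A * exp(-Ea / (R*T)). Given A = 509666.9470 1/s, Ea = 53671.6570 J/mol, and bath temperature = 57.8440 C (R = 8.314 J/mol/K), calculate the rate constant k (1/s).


T_K = T_C + 273.15 = 57.8440 + 273.15 = 330.9940 K
exponent = -Ea / (R * T_K) = -53671.6570 / (8.314 * 330.9940) = -19.5036
k = A * exp(exponent) = 509666.9470 * exp(-19.5036) = 0.00172575 1/s


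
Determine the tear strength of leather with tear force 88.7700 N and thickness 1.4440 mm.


Formula: Tear strength = force / thickness
Substituting: Tear strength = 88.7700 / 1.4440
Result: 61.4751 N/mm


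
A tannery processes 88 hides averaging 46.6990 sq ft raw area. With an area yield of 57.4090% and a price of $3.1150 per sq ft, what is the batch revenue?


Raw_total = N * avg_area = 88 * 46.6990 = 4109.5120 sq ft
Finished = Raw_total * yield / 100 = 4109.5120 * 57.4090 / 100 = 2359.2297 sq ft
Value = Finished * price = 2359.2297 * 3.1150 = 7349.0007 $


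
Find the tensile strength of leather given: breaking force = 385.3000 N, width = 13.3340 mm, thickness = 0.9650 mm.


Formula: TS = force / (width * thickness)
Substituting: TS = 385.3000 / (13.3340 * 0.9650)
Result: 29.9441 N/mm^2


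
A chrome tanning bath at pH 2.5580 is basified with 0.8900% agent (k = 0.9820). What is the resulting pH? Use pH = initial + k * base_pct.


Formula: pH_final = pH_initial + k * base_pct
Substituting: pH_final = 2.5580 + 0.9820 * 0.8900
Result: 3.4320


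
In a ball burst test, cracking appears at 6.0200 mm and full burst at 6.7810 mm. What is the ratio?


Formula: Ratio = crack / burst
Substituting: Ratio = 6.0200 / 6.7810
Result: 0.8878


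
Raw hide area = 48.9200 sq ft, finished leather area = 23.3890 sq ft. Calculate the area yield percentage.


Formula: Yield = finished / raw * 100
Substituting: Yield = 23.3890 / 48.9200 * 100
Result: 47.8107 %


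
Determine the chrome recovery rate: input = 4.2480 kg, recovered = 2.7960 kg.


Formula: Recovery = recovered / input * 100
Substituting: Recovery = 2.7960 / 4.2480 * 100
Result: 65.8192 %


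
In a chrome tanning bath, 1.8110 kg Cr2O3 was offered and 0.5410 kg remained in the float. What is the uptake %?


Formula: Uptake = (offered - residual) / offered * 100
Substituting: Uptake = (1.8110 - 0.5410) / 1.8110 * 100
Result: 70.1270 %


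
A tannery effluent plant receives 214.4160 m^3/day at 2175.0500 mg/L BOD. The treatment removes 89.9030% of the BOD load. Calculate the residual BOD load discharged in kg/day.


Load_in = volume * conc / 1000 = 214.4160 * 2175.0500 / 1000 = 466.3655 kg/day
Removed = Load_in * eff / 100 = 466.3655 * 89.9030 / 100 = 419.2766 kg/day
Load_out = Load_in - Removed = 466.3655 - 419.2766 = 47.0889 kg/day


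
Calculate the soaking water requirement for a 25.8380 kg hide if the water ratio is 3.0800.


Formula: Water = hide_weight * ratio
Substituting: Water = 25.8380 * 3.0800
Result: 79.5810 kg


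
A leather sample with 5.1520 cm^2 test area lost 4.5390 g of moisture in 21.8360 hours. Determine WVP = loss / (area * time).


Formula: WVP = loss / (area * time)
Substituting: WVP = 4.5390 / (5.1520 * 21.8360)
Result: 0.040347 g/(cm^2*hr)


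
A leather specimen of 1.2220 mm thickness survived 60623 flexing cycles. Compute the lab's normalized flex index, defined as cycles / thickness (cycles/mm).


Formula: Index = cycles / thickness
Substituting: Index = 60623 / 1.2220
Result: 49609.6563 cycles/mm


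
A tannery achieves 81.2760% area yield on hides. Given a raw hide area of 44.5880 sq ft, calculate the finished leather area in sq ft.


Formula: finished = raw * yield / 100
Substituting: finished = 44.5880 * 81.2760 / 100
Result: 36.2393 sq ft


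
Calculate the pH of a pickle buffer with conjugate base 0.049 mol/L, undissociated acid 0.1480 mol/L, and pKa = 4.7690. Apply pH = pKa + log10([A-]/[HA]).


ratio = [A-] / [HA] = 0.049 / 0.1480 = 0.3311
log10(ratio) = -0.4801
pH = pKa + log10(ratio) = 4.7690 - 0.4801 = 4.2889


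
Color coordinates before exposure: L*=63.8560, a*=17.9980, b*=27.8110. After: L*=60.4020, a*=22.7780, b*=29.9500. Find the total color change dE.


dL = -3.4540, da = 4.7800, db = 2.1390
dE = sqrt((-3.4540)^2 + 4.7800^2 + 2.1390^2) = 6.2733


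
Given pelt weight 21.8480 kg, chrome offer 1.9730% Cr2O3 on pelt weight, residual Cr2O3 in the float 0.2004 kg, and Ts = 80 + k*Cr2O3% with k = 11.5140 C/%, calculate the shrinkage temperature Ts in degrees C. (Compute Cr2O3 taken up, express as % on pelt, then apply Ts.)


Offered = pelt * offer_pct / 100 = 21.8480 * 1.9730 / 100 = 0.4311 kg
Uptake = offered - residual = 0.4311 - 0.2004 = 0.2307 kg
Cr2O3% on pelt = uptake / pelt * 100 = 0.2307 / 21.8480 * 100 = 1.0558 %
Ts = 80 + k * Cr2O3% = 80 + 11.5140 * 1.0558 = 92.1559 C


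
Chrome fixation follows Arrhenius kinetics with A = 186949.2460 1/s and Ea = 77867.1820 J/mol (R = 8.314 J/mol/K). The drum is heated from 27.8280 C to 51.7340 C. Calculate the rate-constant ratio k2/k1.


T1 = 27.8280 + 273.15 = 300.9780 K; T2 = 51.7340 + 273.15 = 324.8840 K
k1 = A * exp(-Ea/(R*T1)) = 186949.2460 * exp(-77867.1820/(8.314*300.9780)) = 5.7202e-09 1/s
k2 = A * exp(-Ea/(R*T2)) = 186949.2460 * exp(-77867.1820/(8.314*324.8840)) = 5.6472e-08 1/s
k2/k1 = 5.6472e-08 / 5.7202e-09 = 9.8725


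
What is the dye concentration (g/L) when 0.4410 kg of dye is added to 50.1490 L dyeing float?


Formula: Conc = dye_mass(kg) / volume(L) * 1000
Substituting: Conc = 0.4410 / 50.1490 * 1000
Result: 8.7938 g/L


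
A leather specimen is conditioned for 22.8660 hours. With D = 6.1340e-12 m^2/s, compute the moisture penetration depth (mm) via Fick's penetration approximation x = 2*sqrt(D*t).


t = 22.8660 hr * 3600 = 82317.6000 s
D * t = 6.1340e-12 * 82317.6000 = 5.0494e-07
x = 2 * sqrt(D*t) = 2 * sqrt(5.0494e-07) = 0.00142118 m = 1.4212 mm


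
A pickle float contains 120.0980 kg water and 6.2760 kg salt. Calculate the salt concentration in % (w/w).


Formula: Conc = salt / (water + salt) * 100
Substituting: Conc = 6.2760 / (120.0980 + 6.2760) * 100
Result: 4.9662 %


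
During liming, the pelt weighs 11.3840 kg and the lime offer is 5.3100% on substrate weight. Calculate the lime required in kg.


Formula: Lime = substrate * pct / 100
Substituting: Lime = 11.3840 * 5.3100 / 100
Result: 0.6045 kg


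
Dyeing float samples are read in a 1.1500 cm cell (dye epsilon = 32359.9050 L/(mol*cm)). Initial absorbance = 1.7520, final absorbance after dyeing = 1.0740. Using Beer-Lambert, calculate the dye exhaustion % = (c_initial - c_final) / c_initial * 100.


c_initial = A_i / (epsilon * l) = 1.7520 / (32359.9050 * 1.1500) = 4.7079e-05 mol/L
c_final = A_f / (epsilon * l) = 1.0740 / (32359.9050 * 1.1500) = 2.8860e-05 mol/L
Exhaustion = (c_initial - c_final) / c_initial * 100 = (4.7079e-05 - 2.8860e-05) / 4.7079e-05 * 100 = 38.6986 %


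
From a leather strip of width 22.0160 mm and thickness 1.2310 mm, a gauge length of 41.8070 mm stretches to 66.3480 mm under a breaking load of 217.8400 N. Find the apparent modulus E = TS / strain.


TS = F / (w * t) = 217.8400 / (22.0160 * 1.2310) = 8.0379 N/mm^2
strain = (Lf - L0) / L0 = (66.3480 - 41.8070) / 41.8070 = 0.5870
E = TS / strain = 8.0379 / 0.5870 = 13.6930 N/mm^2


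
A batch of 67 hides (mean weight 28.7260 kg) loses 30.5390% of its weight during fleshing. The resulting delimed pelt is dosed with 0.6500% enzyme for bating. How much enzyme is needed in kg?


Total_raw = N * avg_wt = 67 * 28.7260 = 1924.6420 kg
Substrate = Total_raw * (1 - loss/100) = 1924.6420 * (1 - 30.5390/100) = 1336.8756 kg
Enzyme = Substrate * pct / 100 = 1336.8756 * 0.6500 / 100 = 8.6897 kg


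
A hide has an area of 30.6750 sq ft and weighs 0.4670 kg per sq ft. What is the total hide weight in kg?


Formula: Weight = area * weight_per_sqft
Substituting: Weight = 30.6750 * 0.4670
Result: 14.3252 kg


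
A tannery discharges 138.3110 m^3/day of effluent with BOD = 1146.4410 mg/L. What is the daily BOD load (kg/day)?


Formula: BOD_load = volume * conc / 1000
Substituting: BOD_load = 138.3110 * 1146.4410 / 1000
Result: 158.5654 kg/day


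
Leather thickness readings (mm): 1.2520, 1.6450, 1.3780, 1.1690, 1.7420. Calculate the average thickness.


Formula: Average = sum / n
Substituting: Average = 7.1860 / 5
Result: 1.4372 mm


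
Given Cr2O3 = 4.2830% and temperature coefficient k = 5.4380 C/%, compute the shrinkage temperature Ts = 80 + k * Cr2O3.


Formula: Ts = 80 + k * Cr2O3
Substituting: Ts = 80 + 5.4380 * 4.2830
Result: 103.2910 C


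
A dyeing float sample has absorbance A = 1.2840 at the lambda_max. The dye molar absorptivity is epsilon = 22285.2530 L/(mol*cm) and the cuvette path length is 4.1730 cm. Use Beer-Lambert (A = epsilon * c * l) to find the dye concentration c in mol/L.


Formula: c = A / (epsilon * l)
Substituting: c = 1.2840 / (22285.2530 * 4.1730)
Result: 1.3807e-05 mol/L


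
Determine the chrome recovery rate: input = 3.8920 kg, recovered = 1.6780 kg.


Formula: Recovery = recovered / input * 100
Substituting: Recovery = 1.6780 / 3.8920 * 100
Result: 43.1141 %


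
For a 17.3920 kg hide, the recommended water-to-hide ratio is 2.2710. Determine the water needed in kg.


Formula: Water = hide_weight * ratio
Substituting: Water = 17.3920 * 2.2710
Result: 39.4972 kg


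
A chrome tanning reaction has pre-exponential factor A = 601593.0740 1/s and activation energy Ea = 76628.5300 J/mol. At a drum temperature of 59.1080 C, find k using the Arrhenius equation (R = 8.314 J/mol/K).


T_K = T_C + 273.15 = 59.1080 + 273.15 = 332.2580 K
exponent = -Ea / (R * T_K) = -76628.5300 / (8.314 * 332.2580) = -27.7399
k = A * exp(exponent) = 601593.0740 * exp(-27.7399) = 5.3953e-07 1/s


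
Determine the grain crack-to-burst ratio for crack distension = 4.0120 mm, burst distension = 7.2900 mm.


Formula: Ratio = crack / burst
Substituting: Ratio = 4.0120 / 7.2900
Result: 0.5503


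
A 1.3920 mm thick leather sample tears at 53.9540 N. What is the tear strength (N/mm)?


Formula: Tear strength = force / thickness
Substituting: Tear strength = 53.9540 / 1.3920
Result: 38.7601 N/mm


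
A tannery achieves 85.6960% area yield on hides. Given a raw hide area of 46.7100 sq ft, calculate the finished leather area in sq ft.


Formula: finished = raw * yield / 100
Substituting: finished = 46.7100 * 85.6960 / 100
Result: 40.0286 sq ft


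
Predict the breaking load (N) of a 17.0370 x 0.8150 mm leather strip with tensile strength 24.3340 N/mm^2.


Formula: F = TS * w * t
Substituting: F = 24.3340 * 17.0370 * 0.8150
Result: 337.8814 N


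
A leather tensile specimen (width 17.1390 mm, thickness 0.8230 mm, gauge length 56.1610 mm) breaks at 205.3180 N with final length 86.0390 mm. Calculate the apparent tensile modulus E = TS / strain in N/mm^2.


TS = F / (w * t) = 205.3180 / (17.1390 * 0.8230) = 14.5560 N/mm^2
strain = (Lf - L0) / L0 = (86.0390 - 56.1610) / 56.1610 = 0.5320
E = TS / strain = 14.5560 / 0.5320 = 27.3606 N/mm^2


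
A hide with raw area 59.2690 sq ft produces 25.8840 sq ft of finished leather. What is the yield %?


Formula: Yield = finished / raw * 100
Substituting: Yield = 25.8840 / 59.2690 * 100
Result: 43.6721 %


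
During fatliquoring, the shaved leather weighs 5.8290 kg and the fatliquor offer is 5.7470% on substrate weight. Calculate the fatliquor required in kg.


Formula: Fat = substrate * pct / 100
Substituting: Fat = 5.8290 * 5.7470 / 100
Result: 0.3350 kg


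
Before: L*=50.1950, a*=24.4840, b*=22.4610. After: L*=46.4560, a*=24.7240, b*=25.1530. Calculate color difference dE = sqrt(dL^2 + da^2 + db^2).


dL = -3.7390, da = 0.2400, db = 2.6920
dE = sqrt((-3.7390)^2 + 0.2400^2 + 2.6920^2) = 4.6135


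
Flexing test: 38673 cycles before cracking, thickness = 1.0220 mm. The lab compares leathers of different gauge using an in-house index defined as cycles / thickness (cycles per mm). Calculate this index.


Formula: Index = cycles / thickness
Substituting: Index = 38673 / 1.0220
Result: 37840.5088 cycles/mm


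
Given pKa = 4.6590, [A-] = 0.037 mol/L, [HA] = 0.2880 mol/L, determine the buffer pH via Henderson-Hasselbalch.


ratio = [A-] / [HA] = 0.037 / 0.2880 = 0.1285
log10(ratio) = -0.8912
pH = pKa + log10(ratio) = 4.6590 - 0.8912 = 3.7678


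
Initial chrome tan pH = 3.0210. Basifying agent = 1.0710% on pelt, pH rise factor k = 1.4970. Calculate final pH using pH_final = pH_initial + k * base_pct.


Formula: pH_final = pH_initial + k * base_pct
Substituting: pH_final = 3.0210 + 1.4970 * 1.0710
Result: 4.6243


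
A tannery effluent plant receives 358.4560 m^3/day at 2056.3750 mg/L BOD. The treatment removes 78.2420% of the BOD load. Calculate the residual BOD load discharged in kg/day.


Load_in = volume * conc / 1000 = 358.4560 * 2056.3750 / 1000 = 737.1200 kg/day
Removed = Load_in * eff / 100 = 737.1200 * 78.2420 / 100 = 576.7374 kg/day
Load_out = Load_in - Removed = 737.1200 - 576.7374 = 160.3826 kg/day


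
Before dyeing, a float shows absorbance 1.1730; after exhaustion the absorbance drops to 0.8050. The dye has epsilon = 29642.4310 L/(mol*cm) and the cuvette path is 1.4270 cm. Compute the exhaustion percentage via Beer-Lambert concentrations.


c_initial = A_i / (epsilon * l) = 1.1730 / (29642.4310 * 1.4270) = 2.7731e-05 mol/L
c_final = A_f / (epsilon * l) = 0.8050 / (29642.4310 * 1.4270) = 1.9031e-05 mol/L
Exhaustion = (c_initial - c_final) / c_initial * 100 = (2.7731e-05 - 1.9031e-05) / 2.7731e-05 * 100 = 31.3725 %


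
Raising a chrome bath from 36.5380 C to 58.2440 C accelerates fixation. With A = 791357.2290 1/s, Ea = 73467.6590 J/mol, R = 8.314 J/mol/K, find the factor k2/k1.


T1 = 36.5380 + 273.15 = 309.6880 K; T2 = 58.2440 + 273.15 = 331.3940 K
k1 = A * exp(-Ea/(R*T1)) = 791357.2290 * exp(-73467.6590/(8.314*309.6880)) = 3.2080e-07 1/s
k2 = A * exp(-Ea/(R*T2)) = 791357.2290 * exp(-73467.6590/(8.314*331.3940)) = 2.0793e-06 1/s
k2/k1 = 2.0793e-06 / 3.2080e-07 = 6.4815


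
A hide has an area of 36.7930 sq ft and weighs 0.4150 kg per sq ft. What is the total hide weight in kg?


Formula: Weight = area * weight_per_sqft
Substituting: Weight = 36.7930 * 0.4150
Result: 15.2691 kg


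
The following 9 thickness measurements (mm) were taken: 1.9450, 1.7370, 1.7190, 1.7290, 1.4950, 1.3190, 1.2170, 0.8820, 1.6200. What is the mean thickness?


Formula: Average = sum / n
Substituting: Average = 13.6630 / 9
Result: 1.5181 mm


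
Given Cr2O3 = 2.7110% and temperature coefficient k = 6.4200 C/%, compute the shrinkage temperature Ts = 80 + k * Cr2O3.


Formula: Ts = 80 + k * Cr2O3
Substituting: Ts = 80 + 6.4200 * 2.7110
Result: 97.4046 C


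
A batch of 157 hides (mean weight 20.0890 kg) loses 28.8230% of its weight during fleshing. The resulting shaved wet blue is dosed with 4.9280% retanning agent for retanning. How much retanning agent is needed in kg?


Total_raw = N * avg_wt = 157 * 20.0890 = 3153.9730 kg
Substrate = Total_raw * (1 - loss/100) = 3153.9730 * (1 - 28.8230/100) = 2244.9034 kg
Retan = Substrate * pct / 100 = 2244.9034 * 4.9280 / 100 = 110.6288 kg


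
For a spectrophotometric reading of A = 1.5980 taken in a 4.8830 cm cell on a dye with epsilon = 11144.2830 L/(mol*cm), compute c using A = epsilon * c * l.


Formula: c = A / (epsilon * l)
Substituting: c = 1.5980 / (11144.2830 * 4.8830)
Result: 2.9366e-05 mol/L


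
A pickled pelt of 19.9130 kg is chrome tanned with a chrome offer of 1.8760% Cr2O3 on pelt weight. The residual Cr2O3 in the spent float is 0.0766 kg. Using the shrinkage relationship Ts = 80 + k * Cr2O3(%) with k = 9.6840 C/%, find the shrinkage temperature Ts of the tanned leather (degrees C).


Offered = pelt * offer_pct / 100 = 19.9130 * 1.8760 / 100 = 0.3736 kg
Uptake = offered - residual = 0.3736 - 0.0766 = 0.2970 kg
Cr2O3% on pelt = uptake / pelt * 100 = 0.2970 / 19.9130 * 100 = 1.4913 %
Ts = 80 + k * Cr2O3% = 80 + 9.6840 * 1.4913 = 94.4420 C


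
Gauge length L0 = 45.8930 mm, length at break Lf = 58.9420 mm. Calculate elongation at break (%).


Formula: Elongation = (Lf - L0) / L0 * 100
Substituting: Elongation = (58.9420 - 45.8930) / 45.8930 * 100
Result: 28.4335 %


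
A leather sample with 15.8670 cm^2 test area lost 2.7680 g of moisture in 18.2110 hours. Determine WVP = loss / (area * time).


Formula: WVP = loss / (area * time)
Substituting: WVP = 2.7680 / (15.8670 * 18.2110)
Result: 0.00957938 g/(cm^2*hr)


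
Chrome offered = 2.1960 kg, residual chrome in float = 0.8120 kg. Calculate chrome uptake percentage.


Formula: Uptake = (offered - residual) / offered * 100
Substituting: Uptake = (2.1960 - 0.8120) / 2.1960 * 100
Result: 63.0237 %


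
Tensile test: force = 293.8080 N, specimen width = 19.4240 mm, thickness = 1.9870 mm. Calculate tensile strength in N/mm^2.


Formula: TS = force / (width * thickness)
Substituting: TS = 293.8080 / (19.4240 * 1.9870)
Result: 7.6125 N/mm^2
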